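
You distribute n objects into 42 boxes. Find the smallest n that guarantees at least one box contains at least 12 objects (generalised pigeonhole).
n = (12 − 1)·42 + 1 = 463

By the generalised pigeonhole principle, to guarantee some box contains ≥ r objects we need more than (r − 1) · k objects total. Threshold: n = (r − 1) · k + 1. With r = 12 and k = 42: n = 11 · 42 + 1 = 462 + 1 = 463. For n = 462 = 11 · 42, we can put exactly 11 objects in every box, avoiding 12 in any single one — so 463 is tight.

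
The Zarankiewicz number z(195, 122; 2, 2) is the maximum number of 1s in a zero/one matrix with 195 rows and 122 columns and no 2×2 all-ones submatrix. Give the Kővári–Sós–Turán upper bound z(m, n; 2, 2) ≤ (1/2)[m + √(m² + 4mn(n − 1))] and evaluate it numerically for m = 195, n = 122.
z(195, 122; 2, 2) ≤ (1/2)[195 + √(195² + 4·195·122·121)] = (1/2)[195 + √11552385] = 1796.94

Kővári–Sós–Turán: let r_1, ..., r_195 be the row sums and z = Σ r_i the total number of 1s. Each pair of columns can share at most one row with both entries 1 (else a 2×2 all-ones block appears), so Σ_i C(r_i, 2) ≤ C(122, 2) = 7381. By convexity Σ_i C(r_i, 2) ≥ 195·C(z/195, 2) = z(z − 195)/(2·195), giving z² − 195z − 195·122·121 ≤ 0 and hence z ≤ (1/2)[195 + √(38025 + 4·2878590)] = (1/2)[195 + √11552385] ≈ (1/2)(195 + 3398.88) = 1796.94.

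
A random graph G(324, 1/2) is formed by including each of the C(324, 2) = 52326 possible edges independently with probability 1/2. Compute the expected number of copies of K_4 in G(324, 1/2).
E[# K_4] = C(324, 4) · (1/2)^C(4, 2) = 450710001 / 2^6 = 7042343.765625

For each 4-subset S of vertices (there are C(324, 4) = 450710001 such S), let X_S = 1 if S induces a K_4 (all C(4, 2) = 6 edges present). Then P(X_S = 1) = (1/2)^6 = 1/64. By linearity of expectation, E[# K_4] = C(324, 4) · (1/2)^6 = 450710001 / 64 = 7042343.765625.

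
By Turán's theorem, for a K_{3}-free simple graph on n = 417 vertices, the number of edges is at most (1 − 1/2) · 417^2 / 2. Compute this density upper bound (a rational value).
Turán density bound = (1/2) · 417^2/2 = 173889/4 ≈ 43472.25

Turán's theorem: ex(n, K_{r+1}) is achieved by the complete r-partite Turán graph T(n, r) with parts as balanced as possible, and is at most (1 − 1/r) · n^2/2. For r = 2, n = 417: the density bound is (1/2) · 173889/2 = 173889/4 ≈ 43472.25. The integer-valued extremum is e(T(417, 2)) = 43472, which is strictly less than the density bound 173889/4 since 2 ∤ 417 (the parts of T(417, 2) cannot all be equal).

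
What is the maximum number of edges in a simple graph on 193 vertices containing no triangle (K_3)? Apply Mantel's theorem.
ex(193, K_3) = ⌊193^2/4⌋ = 9312

Mantel (1907): a triangle-free graph on n vertices has at most ⌊n^2/4⌋ edges, with equality for the complete bipartite graph K_{⌊n/2⌋, ⌈n/2⌉}. For n = 193: ⌊193^2/4⌋ = ⌊37249/4⌋ = 9312. The extremal graph is K_{96, 97}, which has 96·97 = 9312 edges.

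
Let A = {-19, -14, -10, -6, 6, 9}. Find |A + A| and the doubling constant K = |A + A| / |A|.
K = |A + A| / |A| = 20/6 = 10/3

Enumerate A + A = {a + b : a, b ∈ A}. With |A| = 6, there are |A|^2 = 36 ordered sum pairs; collecting distinct values, A + A = {-38, -33, -29, -28, -25, -24, -20, -16, -13, -12, -10, -8, -5, -4, -1, 0, 3, 12, 15, 18}, so |A + A| = 20. Thus K = 20/6 = 10/3. For comparison, the minimum possible |A + A| over all 6-element sets is 2·6 − 1 = 11 (so min K = 11/6), attained only by arithmetic progressions.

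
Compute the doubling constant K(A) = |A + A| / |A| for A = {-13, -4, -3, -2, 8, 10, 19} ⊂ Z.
K = |A + A| / |A| = 23/7

Enumerate A + A = {a + b : a, b ∈ A}. With |A| = 7, there are |A|^2 = 49 ordered sum pairs; collecting distinct values, A + A = {-26, -17, -16, -15, -8, -7, -6, -5, -4, -3, 4, 5, 6, 7, 8, 15, 16, 17, 18, 20, 27, 29, 38}, so |A + A| = 23. Thus K = 23/7. For comparison, the minimum possible |A + A| over all 7-element sets is 2·7 − 1 = 13 (so min K = 13/7), attained only by arithmetic progressions.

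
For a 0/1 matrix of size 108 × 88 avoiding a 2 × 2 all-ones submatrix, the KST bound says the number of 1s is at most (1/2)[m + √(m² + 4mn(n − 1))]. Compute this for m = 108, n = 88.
z(108, 88; 2, 2) ≤ (1/2)[108 + √(108² + 4·108·88·87)] = (1/2)[108 + √3319056] = 964.9138

Kővári–Sós–Turán: let r_1, ..., r_108 be the row sums and z = Σ r_i the total number of 1s. Each pair of columns can share at most one row with both entries 1 (else a 2×2 all-ones block appears), so Σ_i C(r_i, 2) ≤ C(88, 2) = 3828. By convexity Σ_i C(r_i, 2) ≥ 108·C(z/108, 2) = z(z − 108)/(2·108), giving z² − 108z − 108·88·87 ≤ 0 and hence z ≤ (1/2)[108 + √(11664 + 4·826848)] = (1/2)[108 + √3319056] ≈ (1/2)(108 + 1821.8277) = 964.9138.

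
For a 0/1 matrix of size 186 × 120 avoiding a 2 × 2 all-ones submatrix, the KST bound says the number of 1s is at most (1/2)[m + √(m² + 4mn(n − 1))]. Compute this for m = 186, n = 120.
z(186, 120; 2, 2) ≤ (1/2)[186 + √(186² + 4·186·120·119)] = (1/2)[186 + √10658916] = 1725.3998

Kővári–Sós–Turán: let r_1, ..., r_186 be the row sums and z = Σ r_i the total number of 1s. Each pair of columns can share at most one row with both entries 1 (else a 2×2 all-ones block appears), so Σ_i C(r_i, 2) ≤ C(120, 2) = 7140. By convexity Σ_i C(r_i, 2) ≥ 186·C(z/186, 2) = z(z − 186)/(2·186), giving z² − 186z − 186·120·119 ≤ 0 and hence z ≤ (1/2)[186 + √(34596 + 4·2656080)] = (1/2)[186 + √10658916] ≈ (1/2)(186 + 3264.7995) = 1725.3998.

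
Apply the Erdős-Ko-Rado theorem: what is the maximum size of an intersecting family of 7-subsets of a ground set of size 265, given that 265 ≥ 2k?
max |F| = C(264, 6) = 444060444828

The Erdős-Ko-Rado theorem states: for n ≥ 2k, an intersecting family of k-subsets of an n-element set has size at most C(n − 1, k − 1), with equality for 'star' families {A ⊆ [n] : |A| = k, i ∈ A} (fix an element i). For n = 265, k = 7: C(264, 6) = 444060444828.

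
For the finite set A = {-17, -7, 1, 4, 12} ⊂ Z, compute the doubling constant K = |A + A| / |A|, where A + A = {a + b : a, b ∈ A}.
K = |A + A| / |A| = 14/5

Enumerate A + A = {a + b : a, b ∈ A}. With |A| = 5, there are |A|^2 = 25 ordered sum pairs; collecting distinct values, A + A = {-34, -24, -16, -14, -13, -6, -5, -3, 2, 5, 8, 13, 16, 24}, so |A + A| = 14. Thus K = 14/5. For comparison, the minimum possible |A + A| over all 5-element sets is 2·5 − 1 = 9 (so min K = 9/5), attained only by arithmetic progressions.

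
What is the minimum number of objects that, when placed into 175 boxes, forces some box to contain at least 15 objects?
n = (15 − 1)·175 + 1 = 2451

By the generalised pigeonhole principle, to guarantee some box contains ≥ r objects we need more than (r − 1) · k objects total. Threshold: n = (r − 1) · k + 1. With r = 15 and k = 175: n = 14 · 175 + 1 = 2450 + 1 = 2451. For n = 2450 = 14 · 175, we can put exactly 14 objects in every box, avoiding 15 in any single one — so 2451 is tight.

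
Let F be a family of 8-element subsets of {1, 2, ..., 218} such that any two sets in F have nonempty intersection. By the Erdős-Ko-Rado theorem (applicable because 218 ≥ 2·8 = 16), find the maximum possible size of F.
max |F| = C(217, 7) = 4076928560988

Erdős-Ko-Rado (1961): when n ≥ 2k, max |F| = C(n−1, k−1). The bound is attained by the star {A : i ∈ A} for any fixed i ∈ [n]. Here C(218−1, 8−1) = C(217, 7) = 4076928560988.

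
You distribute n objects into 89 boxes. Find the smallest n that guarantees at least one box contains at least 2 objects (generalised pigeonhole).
n = (2 − 1)·89 + 1 = 90

By the generalised pigeonhole principle, to guarantee some box contains ≥ r objects we need more than (r − 1) · k objects total. Threshold: n = (r − 1) · k + 1. With r = 2 and k = 89: n = 1 · 89 + 1 = 89 + 1 = 90. For n = 89 = 1 · 89, we can put exactly 1 objects in every box, avoiding 2 in any single one — so 90 is tight.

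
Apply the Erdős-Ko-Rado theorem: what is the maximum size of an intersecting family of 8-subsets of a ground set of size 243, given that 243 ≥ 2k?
max |F| = C(242, 7) = 8835849720368

The Erdős-Ko-Rado theorem states: for n ≥ 2k, an intersecting family of k-subsets of an n-element set has size at most C(n − 1, k − 1), with equality for 'star' families {A ⊆ [n] : |A| = k, i ∈ A} (fix an element i). For n = 243, k = 8: C(242, 7) = 8835849720368.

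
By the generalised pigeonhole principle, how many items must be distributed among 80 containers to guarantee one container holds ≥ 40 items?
n = (40 − 1)·80 + 1 = 3121

By the generalised pigeonhole principle, to guarantee some box contains ≥ r objects we need more than (r − 1) · k objects total. Threshold: n = (r − 1) · k + 1. With r = 40 and k = 80: n = 39 · 80 + 1 = 3120 + 1 = 3121. For n = 3120 = 39 · 80, we can put exactly 39 objects in every box, avoiding 40 in any single one — so 3121 is tight.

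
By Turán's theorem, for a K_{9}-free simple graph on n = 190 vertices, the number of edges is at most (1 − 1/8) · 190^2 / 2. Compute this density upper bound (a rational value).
Turán density bound = (7/8) · 190^2/2 = 63175/4 ≈ 15793.75

Turán's theorem: ex(n, K_{r+1}) is achieved by the complete r-partite Turán graph T(n, r) with parts as balanced as possible, and is at most (1 − 1/r) · n^2/2. For r = 8, n = 190: the density bound is (7/8) · 36100/2 = 63175/4 ≈ 15793.75. The integer-valued extremum is e(T(190, 8)) = 15793, which is strictly less than the density bound 63175/4 since 8 ∤ 190 (the parts of T(190, 8) cannot all be equal).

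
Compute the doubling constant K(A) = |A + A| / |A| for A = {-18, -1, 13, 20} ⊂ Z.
K = |A + A| / |A| = 10/4 = 5/2

Enumerate A + A = {a + b : a, b ∈ A}. With |A| = 4, there are |A|^2 = 16 ordered sum pairs; collecting distinct values, A + A = {-36, -19, -5, -2, 2, 12, 19, 26, 33, 40}, so |A + A| = 10. Thus K = 10/4 = 5/2. For comparison, the minimum possible |A + A| over all 4-element sets is 2·4 − 1 = 7 (so min K = 7/4), attained only by arithmetic progressions.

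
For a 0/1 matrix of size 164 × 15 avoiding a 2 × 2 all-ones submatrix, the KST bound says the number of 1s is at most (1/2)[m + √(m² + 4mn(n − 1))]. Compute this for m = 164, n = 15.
z(164, 15; 2, 2) ≤ (1/2)[164 + √(164² + 4·164·15·14)] = (1/2)[164 + √164656] = 284.8891

Kővári–Sós–Turán: let r_1, ..., r_164 be the row sums and z = Σ r_i the total number of 1s. Each pair of columns can share at most one row with both entries 1 (else a 2×2 all-ones block appears), so Σ_i C(r_i, 2) ≤ C(15, 2) = 105. By convexity Σ_i C(r_i, 2) ≥ 164·C(z/164, 2) = z(z − 164)/(2·164), giving z² − 164z − 164·15·14 ≤ 0 and hence z ≤ (1/2)[164 + √(26896 + 4·34440)] = (1/2)[164 + √164656] ≈ (1/2)(164 + 405.7783) = 284.8891.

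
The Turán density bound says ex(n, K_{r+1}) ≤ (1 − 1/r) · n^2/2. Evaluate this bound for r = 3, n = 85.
Turán density bound = (2/3) · 85^2/2 = 7225/3 ≈ 2408.3333

Turán's theorem: ex(n, K_{r+1}) is achieved by the complete r-partite Turán graph T(n, r) with parts as balanced as possible, and is at most (1 − 1/r) · n^2/2. For r = 3, n = 85: the density bound is (2/3) · 7225/2 = 7225/3 ≈ 2408.3333. The integer-valued extremum is e(T(85, 3)) = 2408, which is strictly less than the density bound 7225/3 since 3 ∤ 85 (the parts of T(85, 3) cannot all be equal).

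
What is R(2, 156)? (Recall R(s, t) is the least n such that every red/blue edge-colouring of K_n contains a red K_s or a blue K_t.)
R(2, 156) = 156

R(2, k) = k for all k ≥ 2: in a 2-colouring of K_k, either some edge is red (a red K_2) or all edges are blue (a blue K_k). And K_{155} coloured all-blue has no blue K_156, so R(2, 156) > 155. Hence R(2, 156) = 156.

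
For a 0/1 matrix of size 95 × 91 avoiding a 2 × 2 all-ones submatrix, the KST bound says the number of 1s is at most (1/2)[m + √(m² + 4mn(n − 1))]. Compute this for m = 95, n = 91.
z(95, 91; 2, 2) ≤ (1/2)[95 + √(95² + 4·95·91·90)] = (1/2)[95 + √3121225] = 930.8494

Kővári–Sós–Turán: let r_1, ..., r_95 be the row sums and z = Σ r_i the total number of 1s. Each pair of columns can share at most one row with both entries 1 (else a 2×2 all-ones block appears), so Σ_i C(r_i, 2) ≤ C(91, 2) = 4095. By convexity Σ_i C(r_i, 2) ≥ 95·C(z/95, 2) = z(z − 95)/(2·95), giving z² − 95z − 95·91·90 ≤ 0 and hence z ≤ (1/2)[95 + √(9025 + 4·778050)] = (1/2)[95 + √3121225] ≈ (1/2)(95 + 1766.6989) = 930.8494.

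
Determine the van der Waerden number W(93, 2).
W(93, 2) = 93 + 1 = 94

A 2-term AP is any pair of integers, so a monochromatic 2-AP exists iff some colour is used at least twice. With 93 colours, the colouring i ↦ i on {1, ..., 93} uses each colour once, avoiding any monochromatic pair, so W(93, 2) > 93. For {1, ..., 94}, pigeonhole forces two integers of the same colour, which form a monochromatic 2-AP. Hence W(93, 2) = 94.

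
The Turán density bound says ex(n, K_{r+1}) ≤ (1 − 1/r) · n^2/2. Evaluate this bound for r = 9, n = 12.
Turán density bound = (8/9) · 12^2/2 = 64

Turán's theorem: ex(n, K_{r+1}) is achieved by the complete r-partite Turán graph T(n, r) with parts as balanced as possible, and is at most (1 − 1/r) · n^2/2. For r = 9, n = 12: the density bound is (8/9) · 144/2 = 64. The integer-valued extremum is e(T(12, 9)) = 63, which is strictly less than the density bound 64 since 9 ∤ 12 (the parts of T(12, 9) cannot all be equal).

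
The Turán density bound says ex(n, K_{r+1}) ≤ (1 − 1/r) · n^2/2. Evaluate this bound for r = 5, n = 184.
Turán density bound = (4/5) · 184^2/2 = 67712/5 ≈ 13542.4

Turán's theorem: ex(n, K_{r+1}) is achieved by the complete r-partite Turán graph T(n, r) with parts as balanced as possible, and is at most (1 − 1/r) · n^2/2. For r = 5, n = 184: the density bound is (4/5) · 33856/2 = 67712/5 ≈ 13542.4. The integer-valued extremum is e(T(184, 5)) = 13542, which is strictly less than the density bound 67712/5 since 5 ∤ 184 (the parts of T(184, 5) cannot all be equal).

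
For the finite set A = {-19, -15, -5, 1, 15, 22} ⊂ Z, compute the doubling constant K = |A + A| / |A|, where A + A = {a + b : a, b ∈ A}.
K = |A + A| / |A| = 20/6 = 10/3

Enumerate A + A = {a + b : a, b ∈ A}. With |A| = 6, there are |A|^2 = 36 ordered sum pairs; collecting distinct values, A + A = {-38, -34, -30, -24, -20, -18, -14, -10, -4, 0, 2, 3, 7, 10, 16, 17, 23, 30, 37, 44}, so |A + A| = 20. Thus K = 20/6 = 10/3. For comparison, the minimum possible |A + A| over all 6-element sets is 2·6 − 1 = 11 (so min K = 11/6), attained only by arithmetic progressions.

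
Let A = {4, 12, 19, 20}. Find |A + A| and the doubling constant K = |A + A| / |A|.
K = |A + A| / |A| = 9/4

Enumerate A + A = {a + b : a, b ∈ A}. With |A| = 4, there are |A|^2 = 16 ordered sum pairs; collecting distinct values, A + A = {8, 16, 23, 24, 31, 32, 38, 39, 40}, so |A + A| = 9. Thus K = 9/4. For comparison, the minimum possible |A + A| over all 4-element sets is 2·4 − 1 = 7 (so min K = 7/4), attained only by arithmetic progressions.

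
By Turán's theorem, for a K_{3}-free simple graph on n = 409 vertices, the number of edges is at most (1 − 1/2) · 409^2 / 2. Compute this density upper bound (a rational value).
Turán density bound = (1/2) · 409^2/2 = 167281/4 ≈ 41820.25

Turán's theorem: ex(n, K_{r+1}) is achieved by the complete r-partite Turán graph T(n, r) with parts as balanced as possible, and is at most (1 − 1/r) · n^2/2. For r = 2, n = 409: the density bound is (1/2) · 167281/2 = 167281/4 ≈ 41820.25. The integer-valued extremum is e(T(409, 2)) = 41820, which is strictly less than the density bound 167281/4 since 2 ∤ 409 (the parts of T(409, 2) cannot all be equal).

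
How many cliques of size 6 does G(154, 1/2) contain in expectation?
E[# K_6] = C(154, 6) · (1/2)^C(6, 2) = 16787178870 / 2^15 = 8393589435/16384 ≈ 512304.042664

For each 6-subset S of vertices (there are C(154, 6) = 16787178870 such S), let X_S = 1 if S induces a K_6 (all C(6, 2) = 15 edges present). Then P(X_S = 1) = (1/2)^15 = 1/32768. By linearity of expectation, E[# K_6] = C(154, 6) · (1/2)^15 = 16787178870 / 32768 = 8393589435/16384 ≈ 512304.042664.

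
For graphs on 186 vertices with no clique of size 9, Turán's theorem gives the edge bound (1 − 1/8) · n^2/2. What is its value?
Turán density bound = (7/8) · 186^2/2 = 60543/4 ≈ 15135.75

Turán's theorem: ex(n, K_{r+1}) is achieved by the complete r-partite Turán graph T(n, r) with parts as balanced as possible, and is at most (1 − 1/r) · n^2/2. For r = 8, n = 186: the density bound is (7/8) · 34596/2 = 60543/4 ≈ 15135.75. The integer-valued extremum is e(T(186, 8)) = 15135, which is strictly less than the density bound 60543/4 since 8 ∤ 186 (the parts of T(186, 8) cannot all be equal).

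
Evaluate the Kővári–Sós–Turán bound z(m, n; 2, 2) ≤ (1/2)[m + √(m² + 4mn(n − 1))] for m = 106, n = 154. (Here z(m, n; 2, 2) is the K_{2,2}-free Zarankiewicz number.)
z(106, 154; 2, 2) ≤ (1/2)[106 + √(106² + 4·106·154·153)] = (1/2)[106 + √10001524] = 1634.2593

Kővári–Sós–Turán: let r_1, ..., r_106 be the row sums and z = Σ r_i the total number of 1s. Each pair of columns can share at most one row with both entries 1 (else a 2×2 all-ones block appears), so Σ_i C(r_i, 2) ≤ C(154, 2) = 11781. By convexity Σ_i C(r_i, 2) ≥ 106·C(z/106, 2) = z(z − 106)/(2·106), giving z² − 106z − 106·154·153 ≤ 0 and hence z ≤ (1/2)[106 + √(11236 + 4·2497572)] = (1/2)[106 + √10001524] ≈ (1/2)(106 + 3162.5186) = 1634.2593.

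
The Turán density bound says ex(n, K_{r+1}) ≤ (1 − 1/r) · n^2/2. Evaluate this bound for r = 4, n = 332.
Turán density bound = (3/4) · 332^2/2 = 41334

Turán's theorem: ex(n, K_{r+1}) is achieved by the complete r-partite Turán graph T(n, r) with parts as balanced as possible, and is at most (1 − 1/r) · n^2/2. For r = 4, n = 332: the density bound is (3/4) · 110224/2 = 41334. Since 4 ∣ 332, the Turán graph T(332, 4) has parts of equal size 83, and its edge count e(T(332, 4)) = 41334 attains the density bound exactly.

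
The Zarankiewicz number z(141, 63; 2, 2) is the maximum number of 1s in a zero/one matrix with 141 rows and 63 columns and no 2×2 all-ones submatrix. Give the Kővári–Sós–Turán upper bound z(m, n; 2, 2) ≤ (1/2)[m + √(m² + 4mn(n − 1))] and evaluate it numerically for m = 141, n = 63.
z(141, 63; 2, 2) ≤ (1/2)[141 + √(141² + 4·141·63·62)] = (1/2)[141 + √2222865] = 815.9638

Kővári–Sós–Turán: let r_1, ..., r_141 be the row sums and z = Σ r_i the total number of 1s. Each pair of columns can share at most one row with both entries 1 (else a 2×2 all-ones block appears), so Σ_i C(r_i, 2) ≤ C(63, 2) = 1953. By convexity Σ_i C(r_i, 2) ≥ 141·C(z/141, 2) = z(z − 141)/(2·141), giving z² − 141z − 141·63·62 ≤ 0 and hence z ≤ (1/2)[141 + √(19881 + 4·550746)] = (1/2)[141 + √2222865] ≈ (1/2)(141 + 1490.9276) = 815.9638.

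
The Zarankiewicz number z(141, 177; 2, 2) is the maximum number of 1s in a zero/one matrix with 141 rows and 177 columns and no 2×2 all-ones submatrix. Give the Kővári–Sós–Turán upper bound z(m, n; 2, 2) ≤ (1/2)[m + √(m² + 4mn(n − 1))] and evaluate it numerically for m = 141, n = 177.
z(141, 177; 2, 2) ≤ (1/2)[141 + √(141² + 4·141·177·176)] = (1/2)[141 + √17589609] = 2167.4984

Kővári–Sós–Turán: let r_1, ..., r_141 be the row sums and z = Σ r_i the total number of 1s. Each pair of columns can share at most one row with both entries 1 (else a 2×2 all-ones block appears), so Σ_i C(r_i, 2) ≤ C(177, 2) = 15576. By convexity Σ_i C(r_i, 2) ≥ 141·C(z/141, 2) = z(z − 141)/(2·141), giving z² − 141z − 141·177·176 ≤ 0 and hence z ≤ (1/2)[141 + √(19881 + 4·4392432)] = (1/2)[141 + √17589609] ≈ (1/2)(141 + 4193.9968) = 2167.4984.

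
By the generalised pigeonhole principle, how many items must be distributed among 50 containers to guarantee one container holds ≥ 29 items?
n = (29 − 1)·50 + 1 = 1401

By the generalised pigeonhole principle, to guarantee some box contains ≥ r objects we need more than (r − 1) · k objects total. Threshold: n = (r − 1) · k + 1. With r = 29 and k = 50: n = 28 · 50 + 1 = 1400 + 1 = 1401. For n = 1400 = 28 · 50, we can put exactly 28 objects in every box, avoiding 29 in any single one — so 1401 is tight.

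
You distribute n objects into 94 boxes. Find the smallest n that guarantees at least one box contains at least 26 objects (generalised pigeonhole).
n = (26 − 1)·94 + 1 = 2351

By the generalised pigeonhole principle, to guarantee some box contains ≥ r objects we need more than (r − 1) · k objects total. Threshold: n = (r − 1) · k + 1. With r = 26 and k = 94: n = 25 · 94 + 1 = 2350 + 1 = 2351. For n = 2350 = 25 · 94, we can put exactly 25 objects in every box, avoiding 26 in any single one — so 2351 is tight.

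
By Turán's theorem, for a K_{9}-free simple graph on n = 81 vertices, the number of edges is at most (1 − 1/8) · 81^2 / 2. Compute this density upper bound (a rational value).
Turán density bound = (7/8) · 81^2/2 = 45927/16 ≈ 2870.4375

Turán's theorem: ex(n, K_{r+1}) is achieved by the complete r-partite Turán graph T(n, r) with parts as balanced as possible, and is at most (1 − 1/r) · n^2/2. For r = 8, n = 81: the density bound is (7/8) · 6561/2 = 45927/16 ≈ 2870.4375. The integer-valued extremum is e(T(81, 8)) = 2870, which is strictly less than the density bound 45927/16 since 8 ∤ 81 (the parts of T(81, 8) cannot all be equal).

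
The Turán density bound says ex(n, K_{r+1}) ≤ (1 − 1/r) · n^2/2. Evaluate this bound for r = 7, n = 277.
Turán density bound = (6/7) · 277^2/2 = 230187/7 ≈ 32883.8571

Turán's theorem: ex(n, K_{r+1}) is achieved by the complete r-partite Turán graph T(n, r) with parts as balanced as possible, and is at most (1 − 1/r) · n^2/2. For r = 7, n = 277: the density bound is (6/7) · 76729/2 = 230187/7 ≈ 32883.8571. The integer-valued extremum is e(T(277, 7)) = 32883, which is strictly less than the density bound 230187/7 since 7 ∤ 277 (the parts of T(277, 7) cannot all be equal).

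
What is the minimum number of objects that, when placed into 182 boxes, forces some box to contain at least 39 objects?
n = (39 − 1)·182 + 1 = 6917

By the generalised pigeonhole principle, to guarantee some box contains ≥ r objects we need more than (r − 1) · k objects total. Threshold: n = (r − 1) · k + 1. With r = 39 and k = 182: n = 38 · 182 + 1 = 6916 + 1 = 6917. For n = 6916 = 38 · 182, we can put exactly 38 objects in every box, avoiding 39 in any single one — so 6917 is tight.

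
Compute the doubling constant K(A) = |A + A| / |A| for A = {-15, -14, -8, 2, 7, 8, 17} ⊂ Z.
K = |A + A| / |A| = 25/7

Enumerate A + A = {a + b : a, b ∈ A}. With |A| = 7, there are |A|^2 = 49 ordered sum pairs; collecting distinct values, A + A = {-30, -29, -28, -23, -22, -16, -13, -12, -8, -7, -6, -1, 0, 2, 3, 4, 9, 10, 14, 15, 16, 19, 24, 25, 34}, so |A + A| = 25. Thus K = 25/7. For comparison, the minimum possible |A + A| over all 7-element sets is 2·7 − 1 = 13 (so min K = 13/7), attained only by arithmetic progressions.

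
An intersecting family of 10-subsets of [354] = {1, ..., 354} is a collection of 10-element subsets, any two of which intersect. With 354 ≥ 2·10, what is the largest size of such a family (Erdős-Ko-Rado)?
max |F| = C(353, 9) = 211621036099430100

Erdős-Ko-Rado (1961): when n ≥ 2k, max |F| = C(n−1, k−1). The bound is attained by the star {A : i ∈ A} for any fixed i ∈ [n]. Here C(354−1, 10−1) = C(353, 9) = 211621036099430100.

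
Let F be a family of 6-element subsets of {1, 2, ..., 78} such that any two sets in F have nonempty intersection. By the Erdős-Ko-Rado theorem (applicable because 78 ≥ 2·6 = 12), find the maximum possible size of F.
max |F| = C(77, 5) = 19757815

The Erdős-Ko-Rado theorem states: for n ≥ 2k, an intersecting family of k-subsets of an n-element set has size at most C(n − 1, k − 1), with equality for 'star' families {A ⊆ [n] : |A| = k, i ∈ A} (fix an element i). For n = 78, k = 6: C(77, 5) = 19757815.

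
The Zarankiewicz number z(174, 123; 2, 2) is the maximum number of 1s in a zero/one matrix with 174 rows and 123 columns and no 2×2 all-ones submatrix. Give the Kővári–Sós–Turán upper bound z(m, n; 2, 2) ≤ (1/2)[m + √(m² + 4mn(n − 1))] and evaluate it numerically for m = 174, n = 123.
z(174, 123; 2, 2) ≤ (1/2)[174 + √(174² + 4·174·123·122)] = (1/2)[174 + √10474452] = 1705.2129

Kővári–Sós–Turán: let r_1, ..., r_174 be the row sums and z = Σ r_i the total number of 1s. Each pair of columns can share at most one row with both entries 1 (else a 2×2 all-ones block appears), so Σ_i C(r_i, 2) ≤ C(123, 2) = 7503. By convexity Σ_i C(r_i, 2) ≥ 174·C(z/174, 2) = z(z − 174)/(2·174), giving z² − 174z − 174·123·122 ≤ 0 and hence z ≤ (1/2)[174 + √(30276 + 4·2611044)] = (1/2)[174 + √10474452] ≈ (1/2)(174 + 3236.4258) = 1705.2129.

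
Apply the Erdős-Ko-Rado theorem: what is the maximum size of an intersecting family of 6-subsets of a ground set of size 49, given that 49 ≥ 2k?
max |F| = C(48, 5) = 1712304

Erdős-Ko-Rado (1961): when n ≥ 2k, max |F| = C(n−1, k−1). The bound is attained by the star {A : i ∈ A} for any fixed i ∈ [n]. Here C(49−1, 6−1) = C(48, 5) = 1712304.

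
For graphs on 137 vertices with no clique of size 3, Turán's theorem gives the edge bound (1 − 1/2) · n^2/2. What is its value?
Turán density bound = (1/2) · 137^2/2 = 18769/4 ≈ 4692.25

Turán's theorem: ex(n, K_{r+1}) is achieved by the complete r-partite Turán graph T(n, r) with parts as balanced as possible, and is at most (1 − 1/r) · n^2/2. For r = 2, n = 137: the density bound is (1/2) · 18769/2 = 18769/4 ≈ 4692.25. The integer-valued extremum is e(T(137, 2)) = 4692, which is strictly less than the density bound 18769/4 since 2 ∤ 137 (the parts of T(137, 2) cannot all be equal).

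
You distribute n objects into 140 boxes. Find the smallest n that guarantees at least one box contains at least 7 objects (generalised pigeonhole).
n = (7 − 1)·140 + 1 = 841

By the generalised pigeonhole principle, to guarantee some box contains ≥ r objects we need more than (r − 1) · k objects total. Threshold: n = (r − 1) · k + 1. With r = 7 and k = 140: n = 6 · 140 + 1 = 840 + 1 = 841. For n = 840 = 6 · 140, we can put exactly 6 objects in every box, avoiding 7 in any single one — so 841 is tight.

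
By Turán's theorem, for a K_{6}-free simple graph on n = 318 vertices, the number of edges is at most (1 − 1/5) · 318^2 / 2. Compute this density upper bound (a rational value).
Turán density bound = (4/5) · 318^2/2 = 202248/5 ≈ 40449.6

Turán's theorem: ex(n, K_{r+1}) is achieved by the complete r-partite Turán graph T(n, r) with parts as balanced as possible, and is at most (1 − 1/r) · n^2/2. For r = 5, n = 318: the density bound is (4/5) · 101124/2 = 202248/5 ≈ 40449.6. The integer-valued extremum is e(T(318, 5)) = 40449, which is strictly less than the density bound 202248/5 since 5 ∤ 318 (the parts of T(318, 5) cannot all be equal).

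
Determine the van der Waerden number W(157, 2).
W(157, 2) = 157 + 1 = 158

A 2-term AP is any pair of integers, so a monochromatic 2-AP exists iff some colour is used at least twice. With 157 colours, the colouring i ↦ i on {1, ..., 157} uses each colour once, avoiding any monochromatic pair, so W(157, 2) > 157. For {1, ..., 158}, pigeonhole forces two integers of the same colour, which form a monochromatic 2-AP. Hence W(157, 2) = 158.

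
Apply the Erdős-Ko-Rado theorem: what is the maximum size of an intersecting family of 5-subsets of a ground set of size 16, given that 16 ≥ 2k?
max |F| = C(15, 4) = 1365

The Erdős-Ko-Rado theorem states: for n ≥ 2k, an intersecting family of k-subsets of an n-element set has size at most C(n − 1, k − 1), with equality for 'star' families {A ⊆ [n] : |A| = k, i ∈ A} (fix an element i). For n = 16, k = 5: C(15, 4) = 1365.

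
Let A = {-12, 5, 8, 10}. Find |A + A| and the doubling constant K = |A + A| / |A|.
K = |A + A| / |A| = 10/4 = 5/2

Enumerate A + A = {a + b : a, b ∈ A}. With |A| = 4, there are |A|^2 = 16 ordered sum pairs; collecting distinct values, A + A = {-24, -7, -4, -2, 10, 13, 15, 16, 18, 20}, so |A + A| = 10. Thus K = 10/4 = 5/2. For comparison, the minimum possible |A + A| over all 4-element sets is 2·4 − 1 = 7 (so min K = 7/4), attained only by arithmetic progressions.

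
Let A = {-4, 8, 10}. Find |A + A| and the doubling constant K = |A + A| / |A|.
K = |A + A| / |A| = 6/3 = 2

Enumerate A + A = {a + b : a, b ∈ A}. With |A| = 3, there are |A|^2 = 9 ordered sum pairs; collecting distinct values, A + A = {-8, 4, 6, 16, 18, 20}, so |A + A| = 6. Thus K = 6/3 = 2. For comparison, the minimum possible |A + A| over all 3-element sets is 2·3 − 1 = 5 (so min K = 5/3), attained only by arithmetic progressions.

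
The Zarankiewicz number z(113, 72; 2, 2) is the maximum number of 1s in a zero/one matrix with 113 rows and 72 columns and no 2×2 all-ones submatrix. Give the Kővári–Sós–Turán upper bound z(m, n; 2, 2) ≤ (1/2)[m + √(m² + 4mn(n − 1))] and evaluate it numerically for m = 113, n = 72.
z(113, 72; 2, 2) ≤ (1/2)[113 + √(113² + 4·113·72·71)] = (1/2)[113 + √2323393] = 818.634

Kővári–Sós–Turán: let r_1, ..., r_113 be the row sums and z = Σ r_i the total number of 1s. Each pair of columns can share at most one row with both entries 1 (else a 2×2 all-ones block appears), so Σ_i C(r_i, 2) ≤ C(72, 2) = 2556. By convexity Σ_i C(r_i, 2) ≥ 113·C(z/113, 2) = z(z − 113)/(2·113), giving z² − 113z − 113·72·71 ≤ 0 and hence z ≤ (1/2)[113 + √(12769 + 4·577656)] = (1/2)[113 + √2323393] ≈ (1/2)(113 + 1524.268) = 818.634.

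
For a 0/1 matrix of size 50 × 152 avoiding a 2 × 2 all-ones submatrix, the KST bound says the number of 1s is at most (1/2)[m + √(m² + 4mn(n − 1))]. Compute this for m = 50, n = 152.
z(50, 152; 2, 2) ≤ (1/2)[50 + √(50² + 4·50·152·151)] = (1/2)[50 + √4592900] = 1096.5526

Kővári–Sós–Turán: let r_1, ..., r_50 be the row sums and z = Σ r_i the total number of 1s. Each pair of columns can share at most one row with both entries 1 (else a 2×2 all-ones block appears), so Σ_i C(r_i, 2) ≤ C(152, 2) = 11476. By convexity Σ_i C(r_i, 2) ≥ 50·C(z/50, 2) = z(z − 50)/(2·50), giving z² − 50z − 50·152·151 ≤ 0 and hence z ≤ (1/2)[50 + √(2500 + 4·1147600)] = (1/2)[50 + √4592900] ≈ (1/2)(50 + 2143.1052) = 1096.5526.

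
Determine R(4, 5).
R(4, 5) = 25

Lower bound: an explicit 2-colouring of K_{24} (typically a Paley-type or other structured construction) avoids a red K_4 and a blue K_5, showing R(4, 5) > 24.
Upper bound: the simple Erdős–Szekeres recurrence only gives R(4, 5) ≤ 32; the tight bound R(4, 5) ≤ 25 requires a sharper case analysis (or computer search) of 2-colourings of K_{25}.
Hence R(4, 5) = 25.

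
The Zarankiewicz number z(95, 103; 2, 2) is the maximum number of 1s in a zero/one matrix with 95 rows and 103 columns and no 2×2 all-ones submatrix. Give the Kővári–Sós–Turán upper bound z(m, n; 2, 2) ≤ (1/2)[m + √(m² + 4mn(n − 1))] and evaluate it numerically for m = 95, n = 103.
z(95, 103; 2, 2) ≤ (1/2)[95 + √(95² + 4·95·103·102)] = (1/2)[95 + √4001305] = 1047.6631

Kővári–Sós–Turán: let r_1, ..., r_95 be the row sums and z = Σ r_i the total number of 1s. Each pair of columns can share at most one row with both entries 1 (else a 2×2 all-ones block appears), so Σ_i C(r_i, 2) ≤ C(103, 2) = 5253. By convexity Σ_i C(r_i, 2) ≥ 95·C(z/95, 2) = z(z − 95)/(2·95), giving z² − 95z − 95·103·102 ≤ 0 and hence z ≤ (1/2)[95 + √(9025 + 4·998070)] = (1/2)[95 + √4001305] ≈ (1/2)(95 + 2000.3262) = 1047.6631.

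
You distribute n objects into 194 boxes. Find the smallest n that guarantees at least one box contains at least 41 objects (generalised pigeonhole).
n = (41 − 1)·194 + 1 = 7761

By the generalised pigeonhole principle, to guarantee some box contains ≥ r objects we need more than (r − 1) · k objects total. Threshold: n = (r − 1) · k + 1. With r = 41 and k = 194: n = 40 · 194 + 1 = 7760 + 1 = 7761. For n = 7760 = 40 · 194, we can put exactly 40 objects in every box, avoiding 41 in any single one — so 7761 is tight.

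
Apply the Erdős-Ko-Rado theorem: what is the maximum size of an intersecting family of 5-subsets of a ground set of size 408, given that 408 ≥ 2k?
max |F| = C(407, 4) = 1126537335

The Erdős-Ko-Rado theorem states: for n ≥ 2k, an intersecting family of k-subsets of an n-element set has size at most C(n − 1, k − 1), with equality for 'star' families {A ⊆ [n] : |A| = k, i ∈ A} (fix an element i). For n = 408, k = 5: C(407, 4) = 1126537335.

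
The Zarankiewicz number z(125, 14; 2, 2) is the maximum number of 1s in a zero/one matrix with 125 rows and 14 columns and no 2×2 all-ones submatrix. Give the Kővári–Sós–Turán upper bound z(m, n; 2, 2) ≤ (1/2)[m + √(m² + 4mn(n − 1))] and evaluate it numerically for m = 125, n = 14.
z(125, 14; 2, 2) ≤ (1/2)[125 + √(125² + 4·125·14·13)] = (1/2)[125 + √106625] = 225.7674

Kővári–Sós–Turán: let r_1, ..., r_125 be the row sums and z = Σ r_i the total number of 1s. Each pair of columns can share at most one row with both entries 1 (else a 2×2 all-ones block appears), so Σ_i C(r_i, 2) ≤ C(14, 2) = 91. By convexity Σ_i C(r_i, 2) ≥ 125·C(z/125, 2) = z(z − 125)/(2·125), giving z² − 125z − 125·14·13 ≤ 0 and hence z ≤ (1/2)[125 + √(15625 + 4·22750)] = (1/2)[125 + √106625] ≈ (1/2)(125 + 326.5348) = 225.7674.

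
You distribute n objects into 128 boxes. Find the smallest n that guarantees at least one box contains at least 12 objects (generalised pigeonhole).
n = (12 − 1)·128 + 1 = 1409

By the generalised pigeonhole principle, to guarantee some box contains ≥ r objects we need more than (r − 1) · k objects total. Threshold: n = (r − 1) · k + 1. With r = 12 and k = 128: n = 11 · 128 + 1 = 1408 + 1 = 1409. For n = 1408 = 11 · 128, we can put exactly 11 objects in every box, avoiding 12 in any single one — so 1409 is tight.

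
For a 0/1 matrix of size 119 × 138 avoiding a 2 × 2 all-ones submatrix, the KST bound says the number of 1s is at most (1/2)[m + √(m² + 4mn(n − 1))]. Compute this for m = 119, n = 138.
z(119, 138; 2, 2) ≤ (1/2)[119 + √(119² + 4·119·138·137)] = (1/2)[119 + √9013417] = 1560.6177

Kővári–Sós–Turán: let r_1, ..., r_119 be the row sums and z = Σ r_i the total number of 1s. Each pair of columns can share at most one row with both entries 1 (else a 2×2 all-ones block appears), so Σ_i C(r_i, 2) ≤ C(138, 2) = 9453. By convexity Σ_i C(r_i, 2) ≥ 119·C(z/119, 2) = z(z − 119)/(2·119), giving z² − 119z − 119·138·137 ≤ 0 and hence z ≤ (1/2)[119 + √(14161 + 4·2249814)] = (1/2)[119 + √9013417] ≈ (1/2)(119 + 3002.2353) = 1560.6177.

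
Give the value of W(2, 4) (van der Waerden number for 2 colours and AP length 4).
W(2, 4) = 35

W(2, 4) = 35. The lower bound W(2, 4) > 34 comes from an explicit good 2-colouring of [1, 34]; the upper bound W(2, 4) ≤ 35 was verified by exhaustive search over 2-colourings of [1, 35].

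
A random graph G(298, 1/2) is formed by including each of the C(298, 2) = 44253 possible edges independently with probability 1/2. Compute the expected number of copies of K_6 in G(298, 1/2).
E[# K_6] = C(298, 6) · (1/2)^C(6, 2) = 924631947162 / 2^15 = 462315973581/16384 ≈ 28217527.684387

For each 6-subset S of vertices (there are C(298, 6) = 924631947162 such S), let X_S = 1 if S induces a K_6 (all C(6, 2) = 15 edges present). Then P(X_S = 1) = (1/2)^15 = 1/32768. By linearity of expectation, E[# K_6] = C(298, 6) · (1/2)^15 = 924631947162 / 32768 = 462315973581/16384 ≈ 28217527.684387.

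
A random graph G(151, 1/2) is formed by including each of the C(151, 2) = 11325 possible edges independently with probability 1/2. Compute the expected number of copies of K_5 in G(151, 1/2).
E[# K_5] = C(151, 5) · (1/2)^C(5, 2) = 611860305 / 2^10 ≈ 597519.829102

For each 5-subset S of vertices (there are C(151, 5) = 611860305 such S), let X_S = 1 if S induces a K_5 (all C(5, 2) = 10 edges present). Then P(X_S = 1) = (1/2)^10 = 1/1024. By linearity of expectation, E[# K_5] = C(151, 5) · (1/2)^10 = 611860305 / 1024 ≈ 597519.829102.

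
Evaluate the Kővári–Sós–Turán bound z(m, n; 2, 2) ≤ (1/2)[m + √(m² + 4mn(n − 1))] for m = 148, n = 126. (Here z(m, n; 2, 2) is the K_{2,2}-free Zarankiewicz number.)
z(148, 126; 2, 2) ≤ (1/2)[148 + √(148² + 4·148·126·125)] = (1/2)[148 + √9345904] = 1602.5536

Kővári–Sós–Turán: let r_1, ..., r_148 be the row sums and z = Σ r_i the total number of 1s. Each pair of columns can share at most one row with both entries 1 (else a 2×2 all-ones block appears), so Σ_i C(r_i, 2) ≤ C(126, 2) = 7875. By convexity Σ_i C(r_i, 2) ≥ 148·C(z/148, 2) = z(z − 148)/(2·148), giving z² − 148z − 148·126·125 ≤ 0 and hence z ≤ (1/2)[148 + √(21904 + 4·2331000)] = (1/2)[148 + √9345904] ≈ (1/2)(148 + 3057.1071) = 1602.5536.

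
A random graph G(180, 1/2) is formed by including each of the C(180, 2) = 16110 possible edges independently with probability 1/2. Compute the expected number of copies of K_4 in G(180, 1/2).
E[# K_4] = C(180, 4) · (1/2)^C(4, 2) = 42296805 / 2^6 = 660887.578125

For each 4-subset S of vertices (there are C(180, 4) = 42296805 such S), let X_S = 1 if S induces a K_4 (all C(4, 2) = 6 edges present). Then P(X_S = 1) = (1/2)^6 = 1/64. By linearity of expectation, E[# K_4] = C(180, 4) · (1/2)^6 = 42296805 / 64 = 660887.578125.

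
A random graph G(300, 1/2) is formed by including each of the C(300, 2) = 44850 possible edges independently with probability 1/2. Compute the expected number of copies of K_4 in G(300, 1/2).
E[# K_4] = C(300, 4) · (1/2)^C(4, 2) = 330791175 / 2^6 = 5168612.109375

For each 4-subset S of vertices (there are C(300, 4) = 330791175 such S), let X_S = 1 if S induces a K_4 (all C(4, 2) = 6 edges present). Then P(X_S = 1) = (1/2)^6 = 1/64. By linearity of expectation, E[# K_4] = C(300, 4) · (1/2)^6 = 330791175 / 64 = 5168612.109375.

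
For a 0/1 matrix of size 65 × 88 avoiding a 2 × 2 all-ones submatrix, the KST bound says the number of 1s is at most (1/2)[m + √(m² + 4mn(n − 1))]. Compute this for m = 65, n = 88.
z(65, 88; 2, 2) ≤ (1/2)[65 + √(65² + 4·65·88·87)] = (1/2)[65 + √1994785] = 738.6843

Kővári–Sós–Turán: let r_1, ..., r_65 be the row sums and z = Σ r_i the total number of 1s. Each pair of columns can share at most one row with both entries 1 (else a 2×2 all-ones block appears), so Σ_i C(r_i, 2) ≤ C(88, 2) = 3828. By convexity Σ_i C(r_i, 2) ≥ 65·C(z/65, 2) = z(z − 65)/(2·65), giving z² − 65z − 65·88·87 ≤ 0 and hence z ≤ (1/2)[65 + √(4225 + 4·497640)] = (1/2)[65 + √1994785] ≈ (1/2)(65 + 1412.3686) = 738.6843.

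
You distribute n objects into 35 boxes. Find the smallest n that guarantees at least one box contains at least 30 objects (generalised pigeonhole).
n = (30 − 1)·35 + 1 = 1016

By the generalised pigeonhole principle, to guarantee some box contains ≥ r objects we need more than (r − 1) · k objects total. Threshold: n = (r − 1) · k + 1. With r = 30 and k = 35: n = 29 · 35 + 1 = 1015 + 1 = 1016. For n = 1015 = 29 · 35, we can put exactly 29 objects in every box, avoiding 30 in any single one — so 1016 is tight.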